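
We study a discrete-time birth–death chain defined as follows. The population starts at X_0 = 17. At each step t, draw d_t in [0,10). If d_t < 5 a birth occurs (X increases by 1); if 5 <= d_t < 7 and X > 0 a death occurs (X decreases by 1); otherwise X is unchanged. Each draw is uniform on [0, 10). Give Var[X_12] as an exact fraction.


X can drop by at most 1 per step and X_0 = 17 > T = 12, so X_t >= 17 − t >= 5 > 0 for every t <= 12: the floor at 0 (the 'and X > 0' condition) never binds. Hence X_12 = X_0 + Σ_{t<12} Y_t with i.i.d. increments Y_t = y(d_t) ∈ {+1, −1, 0}.
Outcome values over d=0..9: [1, 1, 1, 1, 1, -1, -1, 0, 0, 0]
Σy = 3, Σy² = 7, M = 10
μ = 3/10 = 3/10,  σ² = 7/10 − (3/10)² = 61/100
Independent increments: Var[X_12] = 12·σ² = 12·(61/100) = 183/25

183/25


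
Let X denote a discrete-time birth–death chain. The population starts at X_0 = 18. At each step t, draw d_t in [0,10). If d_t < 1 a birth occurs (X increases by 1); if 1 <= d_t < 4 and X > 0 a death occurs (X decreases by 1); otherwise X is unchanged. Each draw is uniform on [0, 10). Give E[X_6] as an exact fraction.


X can drop by at most 1 per step and X_0 = 18 > T = 6, so X_t >= 18 − t >= 12 > 0 for every t <= 6: the floor at 0 (the 'and X > 0' condition) never binds. Hence X_6 = X_0 + Σ_{t<6} Y_t with i.i.d. increments Y_t = y(d_t) ∈ {+1, −1, 0}.
Outcome values over d=0..9: [1, -1, -1, -1, 0, 0, 0, 0, 0, 0]
Σy = -2, Σy² = 4, M = 10
μ = -2/10 = -1/5,  σ² = 4/10 − (-1/5)² = 9/25
E[X_6] = 18 + 6·(-1/5) = 84/5

84/5


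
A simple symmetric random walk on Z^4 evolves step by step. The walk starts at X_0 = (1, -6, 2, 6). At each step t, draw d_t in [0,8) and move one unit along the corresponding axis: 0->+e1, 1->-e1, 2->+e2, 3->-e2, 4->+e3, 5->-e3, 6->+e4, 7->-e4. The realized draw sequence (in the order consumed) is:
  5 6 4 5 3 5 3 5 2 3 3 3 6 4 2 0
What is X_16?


(2, -9, 0, 8)

t=0: X=(1, -6, 2, 6), d=5 → -e3, X_1=(1, -6, 1, 6)
t=1: X=(1, -6, 1, 6), d=6 → +e4, X_2=(1, -6, 1, 7)
t=2: X=(1, -6, 1, 7), d=4 → +e3, X_3=(1, -6, 2, 7)
t=3: X=(1, -6, 2, 7), d=5 → -e3, X_4=(1, -6, 1, 7)
t=4: X=(1, -6, 1, 7), d=3 → -e2, X_5=(1, -7, 1, 7)
t=5: X=(1, -7, 1, 7), d=5 → -e3, X_6=(1, -7, 0, 7)
t=6: X=(1, -7, 0, 7), d=3 → -e2, X_7=(1, -8, 0, 7)
t=7: X=(1, -8, 0, 7), d=5 → -e3, X_8=(1, -8, -1, 7)
t=8: X=(1, -8, -1, 7), d=2 → +e2, X_9=(1, -7, -1, 7)
t=9: X=(1, -7, -1, 7), d=3 → -e2, X_10=(1, -8, -1, 7)
t=10: X=(1, -8, -1, 7), d=3 → -e2, X_11=(1, -9, -1, 7)
t=11: X=(1, -9, -1, 7), d=3 → -e2, X_12=(1, -10, -1, 7)
t=12: X=(1, -10, -1, 7), d=6 → +e4, X_13=(1, -10, -1, 8)
t=13: X=(1, -10, -1, 8), d=4 → +e3, X_14=(1, -10, 0, 8)
t=14: X=(1, -10, 0, 8), d=2 → +e2, X_15=(1, -9, 0, 8)
t=15: X=(1, -9, 0, 8), d=0 → +e1, X_16=(2, -9, 0, 8)


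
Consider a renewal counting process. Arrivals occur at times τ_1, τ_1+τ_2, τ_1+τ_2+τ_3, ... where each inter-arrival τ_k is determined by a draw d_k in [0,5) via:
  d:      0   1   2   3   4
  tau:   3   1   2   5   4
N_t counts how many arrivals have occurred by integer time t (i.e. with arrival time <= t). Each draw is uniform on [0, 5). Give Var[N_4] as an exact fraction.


210384/390625

Inter-arrival values over d=0..4: [3, 1, 2, 5, 4]
Each d has probability 1/5, so the pmf of τ is: f(1) = 1/5, f(2) = 1/5, f(3) = 1/5, f(4) = 1/5, f(5) = 1/5
Let p_n(j) = P(N_n = j), with p_0 = [1]. Condition on τ_1: p_n(0) = P(τ > n), and for j >= 1, p_n(j) = Σ_{k<=n} f(k)·p_{n−k}(j−1)
p_1 = [4/5, 1/5]  (j = 0..1)
p_2 = [3/5, 9/25, 1/25]  (j = 0..2)
p_3 = [2/5, 12/25, 14/125, 1/125]  (j = 0..3)
p_4 = [1/5, 14/25, 26/125, 19/625, 1/625]  (j = 0..4)
E[N_4] = Σ j·p_4(j) = 671/625;  E[N_4²] = Σ j²·p_4(j) = 1057/625
Var[N_4] = 1057/625 − (671/625)² = 210384/390625


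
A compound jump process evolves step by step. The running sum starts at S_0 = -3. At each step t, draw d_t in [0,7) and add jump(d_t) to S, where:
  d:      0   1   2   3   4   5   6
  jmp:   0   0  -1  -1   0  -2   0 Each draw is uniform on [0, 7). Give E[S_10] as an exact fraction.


-61/7

Outcome values over d=0..6: [0, 0, -1, -1, 0, -2, 0]
Σy = -4, Σy² = 6, M = 7
μ = -4/7 = -4/7,  σ² = 6/7 − (-4/7)² = 26/49
E[S_10] = -3 + 10·(-4/7) = -61/7


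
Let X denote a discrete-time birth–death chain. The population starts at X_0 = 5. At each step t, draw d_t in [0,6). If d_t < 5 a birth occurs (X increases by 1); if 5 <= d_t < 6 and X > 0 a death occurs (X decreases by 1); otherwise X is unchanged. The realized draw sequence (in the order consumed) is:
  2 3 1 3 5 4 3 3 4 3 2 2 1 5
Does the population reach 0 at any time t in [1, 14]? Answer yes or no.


no

t=0: X=5, d=2 → birth, X_1=6
t=1: X=6, d=3 → birth, X_2=7
t=2: X=7, d=1 → birth, X_3=8
t=3: X=8, d=3 → birth, X_4=9
t=4: X=9, d=5 → death, X_5=8
t=5: X=8, d=4 → birth, X_6=9
t=6: X=9, d=3 → birth, X_7=10
t=7: X=10, d=3 → birth, X_8=11
t=8: X=11, d=4 → birth, X_9=12
t=9: X=12, d=3 → birth, X_10=13
t=10: X=13, d=2 → birth, X_11=14
t=11: X=14, d=2 → birth, X_12=15
t=12: X=15, d=1 → birth, X_13=16
t=13: X=16, d=5 → death, X_14=15


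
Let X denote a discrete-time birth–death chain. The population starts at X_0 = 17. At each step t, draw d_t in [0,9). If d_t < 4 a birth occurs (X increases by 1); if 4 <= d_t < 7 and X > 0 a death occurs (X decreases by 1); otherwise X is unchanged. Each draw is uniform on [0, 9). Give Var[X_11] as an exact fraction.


682/81

X can drop by at most 1 per step and X_0 = 17 > T = 11, so X_t >= 17 − t >= 6 > 0 for every t <= 11: the floor at 0 (the 'and X > 0' condition) never binds. Hence X_11 = X_0 + Σ_{t<11} Y_t with i.i.d. increments Y_t = y(d_t) ∈ {+1, −1, 0}.
Outcome values over d=0..8: [1, 1, 1, 1, -1, -1, -1, 0, 0]
Σy = 1, Σy² = 7, M = 9
μ = 1/9 = 1/9,  σ² = 7/9 − (1/9)² = 62/81
Independent increments: Var[X_11] = 11·σ² = 11·(62/81) = 682/81


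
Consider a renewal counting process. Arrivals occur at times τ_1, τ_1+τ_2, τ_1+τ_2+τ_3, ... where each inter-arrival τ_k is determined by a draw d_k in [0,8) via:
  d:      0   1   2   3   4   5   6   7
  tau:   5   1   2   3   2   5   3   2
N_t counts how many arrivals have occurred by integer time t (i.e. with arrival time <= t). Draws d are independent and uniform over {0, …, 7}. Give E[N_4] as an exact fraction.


4433/4096

Inter-arrival values over d=0..7: [5, 1, 2, 3, 2, 5, 3, 2]
Each d has probability 1/8, so the pmf of τ is: f(1) = 1/8, f(2) = 3/8, f(3) = 1/4, f(5) = 1/4
Renewal equation for m(n) = E[N_n]: condition on τ_1 = k (if k <= n, one arrival plus a fresh copy on the remaining n−k steps): m(n) = F(n) + Σ_{k<=n} f(k)·m(n−k), where F(n) = P(τ <= n) and m(0) = 0
m(1) = F(1) = 1/8
m(2) = F(2) + f(1)·m(1) = 1/2 + 1/8·1/8 = 33/64
m(3) = F(3) + f(1)·m(2) + f(2)·m(1) = 3/4 + 1/8·33/64 + 3/8·1/8 = 441/512
m(4) = F(4) + f(1)·m(3) + f(2)·m(2) + f(3)·m(1) = 3/4 + 1/8·441/512 + 3/8·33/64 + 1/4·1/8 = 4433/4096
E[N_4] = m(4) = 4433/4096


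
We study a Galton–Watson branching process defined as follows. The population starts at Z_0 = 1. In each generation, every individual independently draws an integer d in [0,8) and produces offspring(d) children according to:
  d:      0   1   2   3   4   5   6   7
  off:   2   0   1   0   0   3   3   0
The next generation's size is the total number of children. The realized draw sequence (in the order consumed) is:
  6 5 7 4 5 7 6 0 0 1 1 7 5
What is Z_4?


gen 0: Z_0=1, draws=[6], offspring=[3], Z_1=3
gen 1: Z_1=3, draws=[5, 7, 4], offspring=[3, 0, 0], Z_2=3
gen 2: Z_2=3, draws=[5, 7, 6], offspring=[3, 0, 3], Z_3=6
gen 3: Z_3=6, draws=[0, 0, 1, 1, 7, 5], offspring=[2, 2, 0, 0, 0, 3], Z_4=7

7


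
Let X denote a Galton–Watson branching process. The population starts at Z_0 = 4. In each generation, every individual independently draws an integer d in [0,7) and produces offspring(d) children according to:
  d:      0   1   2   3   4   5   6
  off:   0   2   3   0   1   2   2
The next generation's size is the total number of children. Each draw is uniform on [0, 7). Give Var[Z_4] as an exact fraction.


547128000/5764801

Outcome values over d=0..6: [0, 2, 3, 0, 1, 2, 2]
Σy = 10, Σy² = 22, M = 7
μ = 10/7 = 10/7,  σ² = 22/7 − (10/7)² = 54/49
V_0 = 0, E_0 = 4
V_1 = 54/49·E_0 + (10/7)²·V_0 = 216/49;  E_1 = 40/7
V_2 = 54/49·E_1 + (10/7)²·V_1 = 36720/2401;  E_2 = 400/49
V_3 = 54/49·E_2 + (10/7)²·V_2 = 4730400/117649;  E_3 = 4000/343
V_4 = 54/49·E_3 + (10/7)²·V_3 = 547128000/5764801;  E_4 = 40000/2401


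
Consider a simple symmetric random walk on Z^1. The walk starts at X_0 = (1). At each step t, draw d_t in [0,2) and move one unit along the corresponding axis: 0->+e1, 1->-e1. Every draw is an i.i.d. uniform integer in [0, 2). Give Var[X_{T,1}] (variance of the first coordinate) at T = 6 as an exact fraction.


Outcome values over d=0..1: [1, -1]
Σy = 0, Σy² = 2, M = 2
μ = 0/2 = 0,  σ² = 2/2 − (0)² = 1
Independent increments: Var[X_6] = 6·σ² = 6·(1) = 6

6


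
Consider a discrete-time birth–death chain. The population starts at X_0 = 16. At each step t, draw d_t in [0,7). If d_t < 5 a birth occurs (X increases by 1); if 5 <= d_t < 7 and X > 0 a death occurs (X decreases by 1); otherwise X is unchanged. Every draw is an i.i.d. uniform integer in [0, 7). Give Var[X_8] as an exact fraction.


X can drop by at most 1 per step and X_0 = 16 > T = 8, so X_t >= 16 − t >= 8 > 0 for every t <= 8: the floor at 0 (the 'and X > 0' condition) never binds. Hence X_8 = X_0 + Σ_{t<8} Y_t with i.i.d. increments Y_t = y(d_t) ∈ {+1, −1, 0}.
Outcome values over d=0..6: [1, 1, 1, 1, 1, -1, -1]
Σy = 3, Σy² = 7, M = 7
μ = 3/7 = 3/7,  σ² = 7/7 − (3/7)² = 40/49
Independent increments: Var[X_8] = 8·σ² = 8·(40/49) = 320/49

320/49


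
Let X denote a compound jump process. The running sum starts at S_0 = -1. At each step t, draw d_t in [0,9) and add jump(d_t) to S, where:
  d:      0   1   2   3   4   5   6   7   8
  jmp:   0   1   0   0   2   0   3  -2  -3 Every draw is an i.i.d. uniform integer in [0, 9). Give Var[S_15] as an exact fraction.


1210/27

Outcome values over d=0..8: [0, 1, 0, 0, 2, 0, 3, -2, -3]
Σy = 1, Σy² = 27, M = 9
μ = 1/9 = 1/9,  σ² = 27/9 − (1/9)² = 242/81
Independent increments: Var[S_15] = 15·σ² = 15·(242/81) = 1210/27


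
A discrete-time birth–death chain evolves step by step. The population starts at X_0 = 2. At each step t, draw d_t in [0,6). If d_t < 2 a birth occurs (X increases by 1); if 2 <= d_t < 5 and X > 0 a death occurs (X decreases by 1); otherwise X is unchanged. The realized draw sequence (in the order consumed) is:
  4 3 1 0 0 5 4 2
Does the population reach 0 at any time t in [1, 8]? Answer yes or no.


t=0: X=2, d=4 → death, X_1=1
t=1: X=1, d=3 → death, X_2=0
t=2: X=0, d=1 → birth, X_3=1
t=3: X=1, d=0 → birth, X_4=2
t=4: X=2, d=0 → birth, X_5=3
t=5: X=3, d=5 → hold, X_6=3
t=6: X=3, d=4 → death, X_7=2
t=7: X=2, d=2 → death, X_8=1

yes


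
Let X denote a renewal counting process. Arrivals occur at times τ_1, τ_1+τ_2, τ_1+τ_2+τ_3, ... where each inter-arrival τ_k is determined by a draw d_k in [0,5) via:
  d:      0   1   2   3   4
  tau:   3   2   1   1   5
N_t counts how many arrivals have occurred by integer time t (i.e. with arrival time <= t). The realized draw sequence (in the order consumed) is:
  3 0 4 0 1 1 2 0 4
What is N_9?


3

draw d_1=3: τ_1=1, arrival time A_1=1
draw d_2=0: τ_2=3, arrival time A_2=4
draw d_3=4: τ_3=5, arrival time A_3=9
draw d_4=0: τ_4=3, arrival time A_4=12
draw d_5=1: τ_5=2, arrival time A_5=14
draw d_6=1: τ_6=2, arrival time A_6=16
draw d_7=2: τ_7=1, arrival time A_7=17
draw d_8=0: τ_8=3, arrival time A_8=20
draw d_9=4: τ_9=5, arrival time A_9=25
N_t over t=0..9: 0:0 1:1 2:1 3:1 4:2 5:2 6:2 7:2 8:2 9:3


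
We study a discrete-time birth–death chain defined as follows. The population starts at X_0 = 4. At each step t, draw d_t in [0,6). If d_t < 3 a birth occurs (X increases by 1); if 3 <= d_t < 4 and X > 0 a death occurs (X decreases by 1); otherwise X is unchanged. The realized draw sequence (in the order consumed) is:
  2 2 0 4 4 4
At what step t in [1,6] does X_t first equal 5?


t=0: X=4, d=2 → birth, X_1=5
t=1: X=5, d=2 → birth, X_2=6
t=2: X=6, d=0 → birth, X_3=7
t=3: X=7, d=4 → hold, X_4=7
t=4: X=7, d=4 → hold, X_5=7
t=5: X=7, d=4 → hold, X_6=7

1


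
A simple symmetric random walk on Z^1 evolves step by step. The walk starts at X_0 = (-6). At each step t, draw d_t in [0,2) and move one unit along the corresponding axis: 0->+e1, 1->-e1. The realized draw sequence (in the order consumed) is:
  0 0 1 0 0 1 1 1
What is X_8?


(-6)

t=0: X=(-6), d=0 → +e1, X_1=(-5)
t=1: X=(-5), d=0 → +e1, X_2=(-4)
t=2: X=(-4), d=1 → -e1, X_3=(-5)
t=3: X=(-5), d=0 → +e1, X_4=(-4)
t=4: X=(-4), d=0 → +e1, X_5=(-3)
t=5: X=(-3), d=1 → -e1, X_6=(-4)
t=6: X=(-4), d=1 → -e1, X_7=(-5)
t=7: X=(-5), d=1 → -e1, X_8=(-6)


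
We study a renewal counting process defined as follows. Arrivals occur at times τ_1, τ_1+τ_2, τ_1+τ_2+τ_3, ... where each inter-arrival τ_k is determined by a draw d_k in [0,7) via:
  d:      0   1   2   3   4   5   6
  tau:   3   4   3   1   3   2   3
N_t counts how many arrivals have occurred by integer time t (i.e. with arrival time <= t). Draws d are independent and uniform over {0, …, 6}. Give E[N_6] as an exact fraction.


Inter-arrival values over d=0..6: [3, 4, 3, 1, 3, 2, 3]
Each d has probability 1/7, so the pmf of τ is: f(1) = 1/7, f(2) = 1/7, f(3) = 4/7, f(4) = 1/7
Renewal equation for m(n) = E[N_n]: condition on τ_1 = k (if k <= n, one arrival plus a fresh copy on the remaining n−k steps): m(n) = F(n) + Σ_{k<=n} f(k)·m(n−k), where F(n) = P(τ <= n) and m(0) = 0
m(1) = F(1) = 1/7
m(2) = F(2) + f(1)·m(1) = 2/7 + 1/7·1/7 = 15/49
m(3) = F(3) + f(1)·m(2) + f(2)·m(1) = 6/7 + 1/7·15/49 + 1/7·1/7 = 316/343
m(4) = F(4) + f(1)·m(3) + f(2)·m(2) + f(3)·m(1) = 1 + 1/7·316/343 + 1/7·15/49 + 4/7·1/7 = 3018/2401
m(5) = F(5) + f(1)·m(4) + f(2)·m(3) + f(3)·m(2) + f(4)·m(1) = 1 + 1/7·3018/2401 + 1/7·316/343 + 4/7·15/49 + 1/7·1/7 = 25320/16807
m(6) = F(6) + f(1)·m(5) + f(2)·m(4) + f(3)·m(3) + f(4)·m(2) = 1 + 1/7·25320/16807 + 1/7·3018/2401 + 4/7·316/343 + 1/7·15/49 = 231176/117649
E[N_6] = m(6) = 231176/117649

231176/117649


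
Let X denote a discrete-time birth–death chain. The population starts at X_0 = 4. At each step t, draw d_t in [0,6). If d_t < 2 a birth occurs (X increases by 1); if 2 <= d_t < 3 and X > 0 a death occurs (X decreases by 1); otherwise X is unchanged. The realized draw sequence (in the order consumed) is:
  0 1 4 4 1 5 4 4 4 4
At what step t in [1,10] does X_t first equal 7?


5

t=0: X=4, d=0 → birth, X_1=5
t=1: X=5, d=1 → birth, X_2=6
t=2: X=6, d=4 → hold, X_3=6
t=3: X=6, d=4 → hold, X_4=6
t=4: X=6, d=1 → birth, X_5=7
t=5: X=7, d=5 → hold, X_6=7
t=6: X=7, d=4 → hold, X_7=7
t=7: X=7, d=4 → hold, X_8=7
t=8: X=7, d=4 → hold, X_9=7
t=9: X=7, d=4 → hold, X_10=7


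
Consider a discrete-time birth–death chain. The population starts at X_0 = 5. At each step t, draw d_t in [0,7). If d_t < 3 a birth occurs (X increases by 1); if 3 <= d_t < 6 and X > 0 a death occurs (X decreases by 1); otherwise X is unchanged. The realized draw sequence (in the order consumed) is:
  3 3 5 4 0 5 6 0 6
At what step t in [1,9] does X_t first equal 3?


t=0: X=5, d=3 → death, X_1=4
t=1: X=4, d=3 → death, X_2=3
t=2: X=3, d=5 → death, X_3=2
t=3: X=2, d=4 → death, X_4=1
t=4: X=1, d=0 → birth, X_5=2
t=5: X=2, d=5 → death, X_6=1
t=6: X=1, d=6 → hold, X_7=1
t=7: X=1, d=0 → birth, X_8=2
t=8: X=2, d=6 → hold, X_9=2

2


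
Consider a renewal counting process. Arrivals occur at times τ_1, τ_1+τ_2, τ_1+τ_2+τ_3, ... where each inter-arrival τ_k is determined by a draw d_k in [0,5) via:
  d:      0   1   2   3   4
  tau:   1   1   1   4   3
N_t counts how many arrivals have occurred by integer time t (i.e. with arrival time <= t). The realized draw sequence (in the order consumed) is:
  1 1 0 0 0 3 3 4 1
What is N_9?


draw d_1=1: τ_1=1, arrival time A_1=1
draw d_2=1: τ_2=1, arrival time A_2=2
draw d_3=0: τ_3=1, arrival time A_3=3
draw d_4=0: τ_4=1, arrival time A_4=4
draw d_5=0: τ_5=1, arrival time A_5=5
draw d_6=3: τ_6=4, arrival time A_6=9
draw d_7=3: τ_7=4, arrival time A_7=13
draw d_8=4: τ_8=3, arrival time A_8=16
draw d_9=1: τ_9=1, arrival time A_9=17
N_t over t=0..9: 0:0 1:1 2:2 3:3 4:4 5:5 6:5 7:5 8:5 9:6

6


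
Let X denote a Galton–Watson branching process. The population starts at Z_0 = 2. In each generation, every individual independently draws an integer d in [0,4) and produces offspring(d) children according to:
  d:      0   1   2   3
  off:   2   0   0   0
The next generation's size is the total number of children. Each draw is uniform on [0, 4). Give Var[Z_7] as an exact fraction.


381/8192

Outcome values over d=0..3: [2, 0, 0, 0]
Σy = 2, Σy² = 4, M = 4
μ = 2/4 = 1/2,  σ² = 4/4 − (1/2)² = 3/4
V_0 = 0, E_0 = 2
V_1 = 3/4·E_0 + (1/2)²·V_0 = 3/2;  E_1 = 1
V_2 = 3/4·E_1 + (1/2)²·V_1 = 9/8;  E_2 = 1/2
V_3 = 3/4·E_2 + (1/2)²·V_2 = 21/32;  E_3 = 1/4
V_4 = 3/4·E_3 + (1/2)²·V_3 = 45/128;  E_4 = 1/8
V_5 = 3/4·E_4 + (1/2)²·V_4 = 93/512;  E_5 = 1/16
V_6 = 3/4·E_5 + (1/2)²·V_5 = 189/2048;  E_6 = 1/32
V_7 = 3/4·E_6 + (1/2)²·V_6 = 381/8192;  E_7 = 1/64


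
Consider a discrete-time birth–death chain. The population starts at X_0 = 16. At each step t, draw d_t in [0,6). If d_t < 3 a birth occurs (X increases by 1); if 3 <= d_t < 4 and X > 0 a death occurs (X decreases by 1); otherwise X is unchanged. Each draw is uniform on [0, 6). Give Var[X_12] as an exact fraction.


20/3

X can drop by at most 1 per step and X_0 = 16 > T = 12, so X_t >= 16 − t >= 4 > 0 for every t <= 12: the floor at 0 (the 'and X > 0' condition) never binds. Hence X_12 = X_0 + Σ_{t<12} Y_t with i.i.d. increments Y_t = y(d_t) ∈ {+1, −1, 0}.
Outcome values over d=0..5: [1, 1, 1, -1, 0, 0]
Σy = 2, Σy² = 4, M = 6
μ = 2/6 = 1/3,  σ² = 4/6 − (1/3)² = 5/9
Independent increments: Var[X_12] = 12·σ² = 12·(5/9) = 20/3


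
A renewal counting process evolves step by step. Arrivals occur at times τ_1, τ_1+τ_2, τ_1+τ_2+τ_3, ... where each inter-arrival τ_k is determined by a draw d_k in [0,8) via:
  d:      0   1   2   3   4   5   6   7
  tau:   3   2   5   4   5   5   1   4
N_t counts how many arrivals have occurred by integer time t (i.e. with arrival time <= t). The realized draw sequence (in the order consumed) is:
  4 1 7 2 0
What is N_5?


1

draw d_1=4: τ_1=5, arrival time A_1=5
draw d_2=1: τ_2=2, arrival time A_2=7
draw d_3=7: τ_3=4, arrival time A_3=11
draw d_4=2: τ_4=5, arrival time A_4=16
draw d_5=0: τ_5=3, arrival time A_5=19
N_t over t=0..5: 0:0 1:0 2:0 3:0 4:0 5:1


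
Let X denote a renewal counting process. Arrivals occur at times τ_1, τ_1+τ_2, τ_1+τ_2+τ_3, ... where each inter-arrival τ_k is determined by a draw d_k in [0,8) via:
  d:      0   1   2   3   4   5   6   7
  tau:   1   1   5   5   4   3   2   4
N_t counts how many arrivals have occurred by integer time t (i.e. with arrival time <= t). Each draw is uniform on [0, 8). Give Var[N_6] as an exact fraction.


10239647/16777216

Inter-arrival values over d=0..7: [1, 1, 5, 5, 4, 3, 2, 4]
Each d has probability 1/8, so the pmf of τ is: f(1) = 1/4, f(2) = 1/8, f(3) = 1/8, f(4) = 1/4, f(5) = 1/4
Let p_n(j) = P(N_n = j), with p_0 = [1]. Condition on τ_1: p_n(0) = P(τ > n), and for j >= 1, p_n(j) = Σ_{k<=n} f(k)·p_{n−k}(j−1)
p_1 = [3/4, 1/4]  (j = 0..1)
p_2 = [5/8, 5/16, 1/16]  (j = 0..2)
p_3 = [1/2, 3/8, 7/64, 1/64]  (j = 0..3)
p_4 = [1/4, 35/64, 21/128, 9/256, 1/256]  (j = 0..4)
p_5 = [0, 41/64, 73/256, 1/16, 11/1024, 1/1024]  (j = 0..5)
p_6 = [0, 7/16, 213/512, 31/256, 45/2048, 13/4096, 1/4096]  (j = 0..6)
E[N_6] = Σ j·p_6(j) = 7119/4096;  E[N_6²] = Σ j²·p_6(j) = 14873/4096
Var[N_6] = 14873/4096 − (7119/4096)² = 10239647/16777216


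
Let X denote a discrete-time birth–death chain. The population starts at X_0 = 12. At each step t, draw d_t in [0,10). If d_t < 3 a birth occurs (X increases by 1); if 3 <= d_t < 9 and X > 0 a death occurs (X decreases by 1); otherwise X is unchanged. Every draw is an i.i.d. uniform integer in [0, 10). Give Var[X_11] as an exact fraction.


X can drop by at most 1 per step and X_0 = 12 > T = 11, so X_t >= 12 − t >= 1 > 0 for every t <= 11: the floor at 0 (the 'and X > 0' condition) never binds. Hence X_11 = X_0 + Σ_{t<11} Y_t with i.i.d. increments Y_t = y(d_t) ∈ {+1, −1, 0}.
Outcome values over d=0..9: [1, 1, 1, -1, -1, -1, -1, -1, -1, 0]
Σy = -3, Σy² = 9, M = 10
μ = -3/10 = -3/10,  σ² = 9/10 − (-3/10)² = 81/100
Independent increments: Var[X_11] = 11·σ² = 11·(81/100) = 891/100

891/100


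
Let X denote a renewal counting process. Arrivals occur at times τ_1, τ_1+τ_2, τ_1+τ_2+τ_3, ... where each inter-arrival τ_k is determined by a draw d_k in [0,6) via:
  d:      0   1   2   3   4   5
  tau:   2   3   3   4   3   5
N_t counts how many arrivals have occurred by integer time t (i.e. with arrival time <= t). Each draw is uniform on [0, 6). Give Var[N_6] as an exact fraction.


Inter-arrival values over d=0..5: [2, 3, 3, 4, 3, 5]
Each d has probability 1/6, so the pmf of τ is: f(2) = 1/6, f(3) = 1/2, f(4) = 1/6, f(5) = 1/6
Let p_n(j) = P(N_n = j), with p_0 = [1]. Condition on τ_1: p_n(0) = P(τ > n), and for j >= 1, p_n(j) = Σ_{k<=n} f(k)·p_{n−k}(j−1)
p_1 = [1]  (j = 0)
p_2 = [5/6, 1/6]  (j = 0..1)
p_3 = [1/3, 2/3]  (j = 0..1)
p_4 = [1/6, 29/36, 1/36]  (j = 0..2)
p_5 = [0, 29/36, 7/36]  (j = 0..2)
p_6 = [0, 1/2, 107/216, 1/216]  (j = 0..3)
E[N_6] = Σ j·p_6(j) = 325/216;  E[N_6²] = Σ j²·p_6(j) = 545/216
Var[N_6] = 545/216 − (325/216)² = 12095/46656

12095/46656


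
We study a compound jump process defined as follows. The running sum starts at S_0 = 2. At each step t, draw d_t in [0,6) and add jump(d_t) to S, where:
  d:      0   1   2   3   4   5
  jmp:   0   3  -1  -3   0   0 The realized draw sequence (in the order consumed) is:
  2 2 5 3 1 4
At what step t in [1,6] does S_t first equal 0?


2

t=0: S=2, d=2, jump=-1, S_1=1
t=1: S=1, d=2, jump=-1, S_2=0
t=2: S=0, d=5, jump=0, S_3=0
t=3: S=0, d=3, jump=-3, S_4=-3
t=4: S=-3, d=1, jump=3, S_5=0
t=5: S=0, d=4, jump=0, S_6=0


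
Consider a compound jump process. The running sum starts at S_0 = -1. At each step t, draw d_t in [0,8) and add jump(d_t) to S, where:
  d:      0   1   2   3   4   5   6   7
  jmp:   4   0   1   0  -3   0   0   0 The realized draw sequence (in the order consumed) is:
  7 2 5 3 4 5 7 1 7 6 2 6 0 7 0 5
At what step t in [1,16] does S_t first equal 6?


15

t=0: S=-1, d=7, jump=0, S_1=-1
t=1: S=-1, d=2, jump=1, S_2=0
t=2: S=0, d=5, jump=0, S_3=0
t=3: S=0, d=3, jump=0, S_4=0
t=4: S=0, d=4, jump=-3, S_5=-3
t=5: S=-3, d=5, jump=0, S_6=-3
t=6: S=-3, d=7, jump=0, S_7=-3
t=7: S=-3, d=1, jump=0, S_8=-3
t=8: S=-3, d=7, jump=0, S_9=-3
t=9: S=-3, d=6, jump=0, S_10=-3
t=10: S=-3, d=2, jump=1, S_11=-2
t=11: S=-2, d=6, jump=0, S_12=-2
t=12: S=-2, d=0, jump=4, S_13=2
t=13: S=2, d=7, jump=0, S_14=2
t=14: S=2, d=0, jump=4, S_15=6
t=15: S=6, d=5, jump=0, S_16=6


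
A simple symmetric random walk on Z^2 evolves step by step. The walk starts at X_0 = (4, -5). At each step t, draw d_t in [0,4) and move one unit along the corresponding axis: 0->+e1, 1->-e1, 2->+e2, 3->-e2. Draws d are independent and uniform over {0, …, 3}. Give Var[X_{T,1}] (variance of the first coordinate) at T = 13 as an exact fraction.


Outcome values over d=0..3: [1, -1, 0, 0]
Σy = 0, Σy² = 2, M = 4
μ = 0/4 = 0,  σ² = 2/4 − (0)² = 1/2
Independent increments: Var[X_13] = 13·σ² = 13·(1/2) = 13/2

13/2


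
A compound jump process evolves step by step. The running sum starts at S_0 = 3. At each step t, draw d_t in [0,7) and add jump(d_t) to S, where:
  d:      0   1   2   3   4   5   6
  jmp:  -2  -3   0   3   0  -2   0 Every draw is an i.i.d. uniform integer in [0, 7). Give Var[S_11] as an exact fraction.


1826/49

Outcome values over d=0..6: [-2, -3, 0, 3, 0, -2, 0]
Σy = -4, Σy² = 26, M = 7
μ = -4/7 = -4/7,  σ² = 26/7 − (-4/7)² = 166/49
Independent increments: Var[S_11] = 11·σ² = 11·(166/49) = 1826/49


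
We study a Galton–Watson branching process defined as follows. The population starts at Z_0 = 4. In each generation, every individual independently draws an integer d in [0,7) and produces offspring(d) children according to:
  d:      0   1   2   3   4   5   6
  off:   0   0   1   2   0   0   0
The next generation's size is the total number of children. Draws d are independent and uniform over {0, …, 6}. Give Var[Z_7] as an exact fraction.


15567981624/678223072849

Outcome values over d=0..6: [0, 0, 1, 2, 0, 0, 0]
Σy = 3, Σy² = 5, M = 7
μ = 3/7 = 3/7,  σ² = 5/7 − (3/7)² = 26/49
V_0 = 0, E_0 = 4
V_1 = 26/49·E_0 + (3/7)²·V_0 = 104/49;  E_1 = 12/7
V_2 = 26/49·E_1 + (3/7)²·V_1 = 3120/2401;  E_2 = 36/49
V_3 = 26/49·E_2 + (3/7)²·V_2 = 73944/117649;  E_3 = 108/343
V_4 = 26/49·E_3 + (3/7)²·V_3 = 1628640/5764801;  E_4 = 324/2401
V_5 = 26/49·E_4 + (3/7)²·V_4 = 34883784/282475249;  E_5 = 972/16807
V_6 = 26/49·E_5 + (3/7)²·V_5 = 738700560/13841287201;  E_6 = 2916/117649
V_7 = 26/49·E_6 + (3/7)²·V_6 = 15567981624/678223072849;  E_7 = 8748/823543


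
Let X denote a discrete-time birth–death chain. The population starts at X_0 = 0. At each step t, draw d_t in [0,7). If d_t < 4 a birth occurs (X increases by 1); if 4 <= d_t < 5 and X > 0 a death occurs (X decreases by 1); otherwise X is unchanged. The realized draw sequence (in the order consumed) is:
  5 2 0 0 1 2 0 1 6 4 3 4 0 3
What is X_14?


8

t=0: X=0, d=5 → hold, X_1=0
t=1: X=0, d=2 → birth, X_2=1
t=2: X=1, d=0 → birth, X_3=2
t=3: X=2, d=0 → birth, X_4=3
t=4: X=3, d=1 → birth, X_5=4
t=5: X=4, d=2 → birth, X_6=5
t=6: X=5, d=0 → birth, X_7=6
t=7: X=6, d=1 → birth, X_8=7
t=8: X=7, d=6 → hold, X_9=7
t=9: X=7, d=4 → death, X_10=6
t=10: X=6, d=3 → birth, X_11=7
t=11: X=7, d=4 → death, X_12=6
t=12: X=6, d=0 → birth, X_13=7
t=13: X=7, d=3 → birth, X_14=8


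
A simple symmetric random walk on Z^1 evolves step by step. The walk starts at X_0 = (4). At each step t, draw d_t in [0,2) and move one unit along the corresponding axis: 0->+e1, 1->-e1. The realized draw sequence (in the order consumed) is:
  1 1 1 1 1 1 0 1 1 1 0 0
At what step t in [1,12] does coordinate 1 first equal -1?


5

t=0: X=(4), d=1 → -e1, X_1=(3)
t=1: X=(3), d=1 → -e1, X_2=(2)
t=2: X=(2), d=1 → -e1, X_3=(1)
t=3: X=(1), d=1 → -e1, X_4=(0)
t=4: X=(0), d=1 → -e1, X_5=(-1)
t=5: X=(-1), d=1 → -e1, X_6=(-2)
t=6: X=(-2), d=0 → +e1, X_7=(-1)
t=7: X=(-1), d=1 → -e1, X_8=(-2)
t=8: X=(-2), d=1 → -e1, X_9=(-3)
t=9: X=(-3), d=1 → -e1, X_10=(-4)
t=10: X=(-4), d=0 → +e1, X_11=(-3)
t=11: X=(-3), d=0 → +e1, X_12=(-2)


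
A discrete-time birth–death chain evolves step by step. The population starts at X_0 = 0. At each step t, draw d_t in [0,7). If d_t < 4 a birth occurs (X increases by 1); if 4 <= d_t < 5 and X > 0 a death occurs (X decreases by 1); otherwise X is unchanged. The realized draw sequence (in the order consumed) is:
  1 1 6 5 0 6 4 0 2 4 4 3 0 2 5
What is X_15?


5

t=0: X=0, d=1 → birth, X_1=1
t=1: X=1, d=1 → birth, X_2=2
t=2: X=2, d=6 → hold, X_3=2
t=3: X=2, d=5 → hold, X_4=2
t=4: X=2, d=0 → birth, X_5=3
t=5: X=3, d=6 → hold, X_6=3
t=6: X=3, d=4 → death, X_7=2
t=7: X=2, d=0 → birth, X_8=3
t=8: X=3, d=2 → birth, X_9=4
t=9: X=4, d=4 → death, X_10=3
t=10: X=3, d=4 → death, X_11=2
t=11: X=2, d=3 → birth, X_12=3
t=12: X=3, d=0 → birth, X_13=4
t=13: X=4, d=2 → birth, X_14=5
t=14: X=5, d=5 → hold, X_15=5


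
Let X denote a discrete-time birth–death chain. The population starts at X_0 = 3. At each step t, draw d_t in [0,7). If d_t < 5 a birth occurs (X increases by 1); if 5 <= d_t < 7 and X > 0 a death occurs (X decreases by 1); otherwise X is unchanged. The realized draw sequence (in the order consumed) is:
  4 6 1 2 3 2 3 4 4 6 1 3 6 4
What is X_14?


11

t=0: X=3, d=4 → birth, X_1=4
t=1: X=4, d=6 → death, X_2=3
t=2: X=3, d=1 → birth, X_3=4
t=3: X=4, d=2 → birth, X_4=5
t=4: X=5, d=3 → birth, X_5=6
t=5: X=6, d=2 → birth, X_6=7
t=6: X=7, d=3 → birth, X_7=8
t=7: X=8, d=4 → birth, X_8=9
t=8: X=9, d=4 → birth, X_9=10
t=9: X=10, d=6 → death, X_10=9
t=10: X=9, d=1 → birth, X_11=10
t=11: X=10, d=3 → birth, X_12=11
t=12: X=11, d=6 → death, X_13=10
t=13: X=10, d=4 → birth, X_14=11


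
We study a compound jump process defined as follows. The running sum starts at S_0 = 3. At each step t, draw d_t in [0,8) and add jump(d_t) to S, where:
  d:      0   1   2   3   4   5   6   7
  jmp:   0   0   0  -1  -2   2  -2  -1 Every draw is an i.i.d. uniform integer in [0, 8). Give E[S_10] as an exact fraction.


-2

Outcome values over d=0..7: [0, 0, 0, -1, -2, 2, -2, -1]
Σy = -4, Σy² = 14, M = 8
μ = -4/8 = -1/2,  σ² = 14/8 − (-1/2)² = 3/2
E[S_10] = 3 + 10·(-1/2) = -2


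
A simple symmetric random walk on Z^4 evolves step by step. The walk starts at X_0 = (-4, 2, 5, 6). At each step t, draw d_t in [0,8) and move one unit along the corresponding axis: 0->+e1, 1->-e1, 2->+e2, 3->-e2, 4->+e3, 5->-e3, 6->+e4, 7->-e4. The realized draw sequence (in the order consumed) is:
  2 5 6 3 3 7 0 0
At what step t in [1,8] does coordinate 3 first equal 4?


2

t=0: X=(-4, 2, 5, 6), d=2 → +e2, X_1=(-4, 3, 5, 6)
t=1: X=(-4, 3, 5, 6), d=5 → -e3, X_2=(-4, 3, 4, 6)
t=2: X=(-4, 3, 4, 6), d=6 → +e4, X_3=(-4, 3, 4, 7)
t=3: X=(-4, 3, 4, 7), d=3 → -e2, X_4=(-4, 2, 4, 7)
t=4: X=(-4, 2, 4, 7), d=3 → -e2, X_5=(-4, 1, 4, 7)
t=5: X=(-4, 1, 4, 7), d=7 → -e4, X_6=(-4, 1, 4, 6)
t=6: X=(-4, 1, 4, 6), d=0 → +e1, X_7=(-3, 1, 4, 6)
t=7: X=(-3, 1, 4, 6), d=0 → +e1, X_8=(-2, 1, 4, 6)


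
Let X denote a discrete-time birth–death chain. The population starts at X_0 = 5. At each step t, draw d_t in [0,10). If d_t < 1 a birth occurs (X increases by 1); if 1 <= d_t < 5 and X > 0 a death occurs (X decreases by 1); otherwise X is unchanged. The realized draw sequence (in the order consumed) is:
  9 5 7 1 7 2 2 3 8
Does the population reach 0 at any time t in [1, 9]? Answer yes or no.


no

t=0: X=5, d=9 → hold, X_1=5
t=1: X=5, d=5 → hold, X_2=5
t=2: X=5, d=7 → hold, X_3=5
t=3: X=5, d=1 → death, X_4=4
t=4: X=4, d=7 → hold, X_5=4
t=5: X=4, d=2 → death, X_6=3
t=6: X=3, d=2 → death, X_7=2
t=7: X=2, d=3 → death, X_8=1
t=8: X=1, d=8 → hold, X_9=1


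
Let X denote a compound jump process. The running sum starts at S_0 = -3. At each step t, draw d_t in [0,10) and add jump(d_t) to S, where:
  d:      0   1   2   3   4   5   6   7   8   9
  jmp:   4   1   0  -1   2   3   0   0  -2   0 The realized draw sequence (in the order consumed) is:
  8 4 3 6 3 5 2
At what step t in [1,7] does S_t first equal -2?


t=0: S=-3, d=8, jump=-2, S_1=-5
t=1: S=-5, d=4, jump=2, S_2=-3
t=2: S=-3, d=3, jump=-1, S_3=-4
t=3: S=-4, d=6, jump=0, S_4=-4
t=4: S=-4, d=3, jump=-1, S_5=-5
t=5: S=-5, d=5, jump=3, S_6=-2
t=6: S=-2, d=2, jump=0, S_7=-2

6


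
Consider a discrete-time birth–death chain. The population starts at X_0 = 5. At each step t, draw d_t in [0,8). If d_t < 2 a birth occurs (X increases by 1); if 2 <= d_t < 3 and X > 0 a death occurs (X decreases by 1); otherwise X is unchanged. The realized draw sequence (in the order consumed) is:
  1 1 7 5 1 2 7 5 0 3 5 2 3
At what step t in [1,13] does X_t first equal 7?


t=0: X=5, d=1 → birth, X_1=6
t=1: X=6, d=1 → birth, X_2=7
t=2: X=7, d=7 → hold, X_3=7
t=3: X=7, d=5 → hold, X_4=7
t=4: X=7, d=1 → birth, X_5=8
t=5: X=8, d=2 → death, X_6=7
t=6: X=7, d=7 → hold, X_7=7
t=7: X=7, d=5 → hold, X_8=7
t=8: X=7, d=0 → birth, X_9=8
t=9: X=8, d=3 → hold, X_10=8
t=10: X=8, d=5 → hold, X_11=8
t=11: X=8, d=2 → death, X_12=7
t=12: X=7, d=3 → hold, X_13=7

2


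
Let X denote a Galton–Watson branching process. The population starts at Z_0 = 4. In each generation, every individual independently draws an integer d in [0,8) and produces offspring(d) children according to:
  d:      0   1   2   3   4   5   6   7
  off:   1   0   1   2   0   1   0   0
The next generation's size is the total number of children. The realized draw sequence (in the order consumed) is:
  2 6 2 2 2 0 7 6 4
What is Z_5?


0

gen 0: Z_0=4, draws=[2, 6, 2, 2], offspring=[1, 0, 1, 1], Z_1=3
gen 1: Z_1=3, draws=[2, 0, 7], offspring=[1, 1, 0], Z_2=2
gen 2: Z_2=2, draws=[6, 4], offspring=[0, 0], Z_3=0
gen 3: Z_3=0, draws=[], offspring=[], Z_4=0
gen 4: Z_4=0, draws=[], offspring=[], Z_5=0


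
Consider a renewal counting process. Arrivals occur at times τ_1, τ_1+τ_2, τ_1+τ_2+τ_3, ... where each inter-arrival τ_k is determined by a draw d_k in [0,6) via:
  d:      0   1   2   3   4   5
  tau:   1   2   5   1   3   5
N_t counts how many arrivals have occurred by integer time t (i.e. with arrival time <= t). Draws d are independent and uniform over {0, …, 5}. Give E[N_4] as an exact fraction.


Inter-arrival values over d=0..5: [1, 2, 5, 1, 3, 5]
Each d has probability 1/6, so the pmf of τ is: f(1) = 1/3, f(2) = 1/6, f(3) = 1/6, f(5) = 1/3
Renewal equation for m(n) = E[N_n]: condition on τ_1 = k (if k <= n, one arrival plus a fresh copy on the remaining n−k steps): m(n) = F(n) + Σ_{k<=n} f(k)·m(n−k), where F(n) = P(τ <= n) and m(0) = 0
m(1) = F(1) = 1/3
m(2) = F(2) + f(1)·m(1) = 1/2 + 1/3·1/3 = 11/18
m(3) = F(3) + f(1)·m(2) + f(2)·m(1) = 2/3 + 1/3·11/18 + 1/6·1/3 = 25/27
m(4) = F(4) + f(1)·m(3) + f(2)·m(2) + f(3)·m(1) = 2/3 + 1/3·25/27 + 1/6·11/18 + 1/6·1/3 = 367/324
E[N_4] = m(4) = 367/324

367/324


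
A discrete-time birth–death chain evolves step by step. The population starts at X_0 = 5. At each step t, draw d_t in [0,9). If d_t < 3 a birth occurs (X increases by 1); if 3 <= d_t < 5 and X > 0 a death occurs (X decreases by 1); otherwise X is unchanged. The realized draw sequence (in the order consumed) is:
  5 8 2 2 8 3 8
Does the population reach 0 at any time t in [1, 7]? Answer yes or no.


t=0: X=5, d=5 → hold, X_1=5
t=1: X=5, d=8 → hold, X_2=5
t=2: X=5, d=2 → birth, X_3=6
t=3: X=6, d=2 → birth, X_4=7
t=4: X=7, d=8 → hold, X_5=7
t=5: X=7, d=3 → death, X_6=6
t=6: X=6, d=8 → hold, X_7=6

no


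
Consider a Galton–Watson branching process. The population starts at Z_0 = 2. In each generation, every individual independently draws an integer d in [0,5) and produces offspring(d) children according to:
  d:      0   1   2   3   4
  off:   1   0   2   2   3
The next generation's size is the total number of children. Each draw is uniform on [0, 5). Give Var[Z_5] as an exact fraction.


Outcome values over d=0..4: [1, 0, 2, 2, 3]
Σy = 8, Σy² = 18, M = 5
μ = 8/5 = 8/5,  σ² = 18/5 − (8/5)² = 26/25
V_0 = 0, E_0 = 2
V_1 = 26/25·E_0 + (8/5)²·V_0 = 52/25;  E_1 = 16/5
V_2 = 26/25·E_1 + (8/5)²·V_1 = 5408/625;  E_2 = 128/25
V_3 = 26/25·E_2 + (8/5)²·V_2 = 429312/15625;  E_3 = 1024/125
V_4 = 26/25·E_3 + (8/5)²·V_3 = 30803968/390625;  E_4 = 8192/625
V_5 = 26/25·E_4 + (8/5)²·V_4 = 2104573952/9765625;  E_5 = 65536/3125

2104573952/9765625


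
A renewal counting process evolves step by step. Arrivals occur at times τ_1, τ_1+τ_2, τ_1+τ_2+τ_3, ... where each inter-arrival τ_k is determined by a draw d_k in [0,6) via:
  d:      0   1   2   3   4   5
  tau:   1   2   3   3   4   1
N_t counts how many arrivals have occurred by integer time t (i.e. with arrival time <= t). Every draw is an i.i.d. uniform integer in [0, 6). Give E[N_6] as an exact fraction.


Inter-arrival values over d=0..5: [1, 2, 3, 3, 4, 1]
Each d has probability 1/6, so the pmf of τ is: f(1) = 1/3, f(2) = 1/6, f(3) = 1/3, f(4) = 1/6
Renewal equation for m(n) = E[N_n]: condition on τ_1 = k (if k <= n, one arrival plus a fresh copy on the remaining n−k steps): m(n) = F(n) + Σ_{k<=n} f(k)·m(n−k), where F(n) = P(τ <= n) and m(0) = 0
m(1) = F(1) = 1/3
m(2) = F(2) + f(1)·m(1) = 1/2 + 1/3·1/3 = 11/18
m(3) = F(3) + f(1)·m(2) + f(2)·m(1) = 5/6 + 1/3·11/18 + 1/6·1/3 = 59/54
m(4) = F(4) + f(1)·m(3) + f(2)·m(2) + f(3)·m(1) = 1 + 1/3·59/54 + 1/6·11/18 + 1/3·1/3 = 511/324
m(5) = F(5) + f(1)·m(4) + f(2)·m(3) + f(3)·m(2) + f(4)·m(1) = 1 + 1/3·511/324 + 1/6·59/54 + 1/3·11/18 + 1/6·1/3 = 478/243
m(6) = F(6) + f(1)·m(5) + f(2)·m(4) + f(3)·m(3) + f(4)·m(2) = 1 + 1/3·478/243 + 1/6·511/324 + 1/3·59/54 + 1/6·11/18 = 13907/5832
E[N_6] = m(6) = 13907/5832

13907/5832


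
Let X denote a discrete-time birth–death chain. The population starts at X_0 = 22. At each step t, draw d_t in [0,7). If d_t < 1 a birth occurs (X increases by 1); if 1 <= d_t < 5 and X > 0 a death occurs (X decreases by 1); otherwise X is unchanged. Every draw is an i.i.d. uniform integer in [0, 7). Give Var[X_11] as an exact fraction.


286/49

X can drop by at most 1 per step and X_0 = 22 > T = 11, so X_t >= 22 − t >= 11 > 0 for every t <= 11: the floor at 0 (the 'and X > 0' condition) never binds. Hence X_11 = X_0 + Σ_{t<11} Y_t with i.i.d. increments Y_t = y(d_t) ∈ {+1, −1, 0}.
Outcome values over d=0..6: [1, -1, -1, -1, -1, 0, 0]
Σy = -3, Σy² = 5, M = 7
μ = -3/7 = -3/7,  σ² = 5/7 − (-3/7)² = 26/49
Independent increments: Var[X_11] = 11·σ² = 11·(26/49) = 286/49


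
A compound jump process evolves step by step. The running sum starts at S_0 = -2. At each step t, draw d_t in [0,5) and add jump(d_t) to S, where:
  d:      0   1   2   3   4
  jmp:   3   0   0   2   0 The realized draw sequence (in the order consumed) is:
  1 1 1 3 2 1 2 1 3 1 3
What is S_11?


4

t=0: S=-2, d=1, jump=0, S_1=-2
t=1: S=-2, d=1, jump=0, S_2=-2
t=2: S=-2, d=1, jump=0, S_3=-2
t=3: S=-2, d=3, jump=2, S_4=0
t=4: S=0, d=2, jump=0, S_5=0
t=5: S=0, d=1, jump=0, S_6=0
t=6: S=0, d=2, jump=0, S_7=0
t=7: S=0, d=1, jump=0, S_8=0
t=8: S=0, d=3, jump=2, S_9=2
t=9: S=2, d=1, jump=0, S_10=2
t=10: S=2, d=3, jump=2, S_11=4


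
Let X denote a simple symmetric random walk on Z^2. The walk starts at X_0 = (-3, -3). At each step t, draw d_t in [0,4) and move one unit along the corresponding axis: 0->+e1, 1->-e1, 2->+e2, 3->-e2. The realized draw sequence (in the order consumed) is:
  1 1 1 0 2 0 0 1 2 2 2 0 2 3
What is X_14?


t=0: X=(-3, -3), d=1 → -e1, X_1=(-4, -3)
t=1: X=(-4, -3), d=1 → -e1, X_2=(-5, -3)
t=2: X=(-5, -3), d=1 → -e1, X_3=(-6, -3)
t=3: X=(-6, -3), d=0 → +e1, X_4=(-5, -3)
t=4: X=(-5, -3), d=2 → +e2, X_5=(-5, -2)
t=5: X=(-5, -2), d=0 → +e1, X_6=(-4, -2)
t=6: X=(-4, -2), d=0 → +e1, X_7=(-3, -2)
t=7: X=(-3, -2), d=1 → -e1, X_8=(-4, -2)
t=8: X=(-4, -2), d=2 → +e2, X_9=(-4, -1)
t=9: X=(-4, -1), d=2 → +e2, X_10=(-4, 0)
t=10: X=(-4, 0), d=2 → +e2, X_11=(-4, 1)
t=11: X=(-4, 1), d=0 → +e1, X_12=(-3, 1)
t=12: X=(-3, 1), d=2 → +e2, X_13=(-3, 2)
t=13: X=(-3, 2), d=3 → -e2, X_14=(-3, 1)

(-3, 1)


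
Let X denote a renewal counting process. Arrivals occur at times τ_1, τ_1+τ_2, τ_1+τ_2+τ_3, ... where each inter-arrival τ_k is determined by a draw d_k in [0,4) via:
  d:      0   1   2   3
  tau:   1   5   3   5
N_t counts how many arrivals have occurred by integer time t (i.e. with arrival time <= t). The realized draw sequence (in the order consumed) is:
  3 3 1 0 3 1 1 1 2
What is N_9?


1

draw d_1=3: τ_1=5, arrival time A_1=5
draw d_2=3: τ_2=5, arrival time A_2=10
draw d_3=1: τ_3=5, arrival time A_3=15
draw d_4=0: τ_4=1, arrival time A_4=16
draw d_5=3: τ_5=5, arrival time A_5=21
draw d_6=1: τ_6=5, arrival time A_6=26
draw d_7=1: τ_7=5, arrival time A_7=31
draw d_8=1: τ_8=5, arrival time A_8=36
draw d_9=2: τ_9=3, arrival time A_9=39
N_t over t=0..9: 0:0 1:0 2:0 3:0 4:0 5:1 6:1 7:1 8:1 9:1


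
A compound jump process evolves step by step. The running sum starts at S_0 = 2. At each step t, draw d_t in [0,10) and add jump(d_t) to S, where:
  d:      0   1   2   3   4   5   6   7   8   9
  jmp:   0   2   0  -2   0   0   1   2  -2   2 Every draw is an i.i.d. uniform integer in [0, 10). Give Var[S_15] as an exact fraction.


603/20

Outcome values over d=0..9: [0, 2, 0, -2, 0, 0, 1, 2, -2, 2]
Σy = 3, Σy² = 21, M = 10
μ = 3/10 = 3/10,  σ² = 21/10 − (3/10)² = 201/100
Independent increments: Var[S_15] = 15·σ² = 15·(201/100) = 603/20
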